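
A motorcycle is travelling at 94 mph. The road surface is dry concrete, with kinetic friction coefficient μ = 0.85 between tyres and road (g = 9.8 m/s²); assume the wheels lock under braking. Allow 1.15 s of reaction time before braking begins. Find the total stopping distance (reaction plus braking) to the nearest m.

Total stopping distance ≈ 154 m

94 mph × 0.44704 = 42.0218 m/s.
a = μg = 0.85 × 9.8 = 8.330 m/s².
Reaction distance = v·t_r = 42.0218 × 1.15 = 48.325 m.
Braking distance = v²/(2a) = 42.0218² / (2 × 8.330) = 1765.832 / 16.660 = 105.992 m.
Total = 48.325 + 105.992 = 154.317 m.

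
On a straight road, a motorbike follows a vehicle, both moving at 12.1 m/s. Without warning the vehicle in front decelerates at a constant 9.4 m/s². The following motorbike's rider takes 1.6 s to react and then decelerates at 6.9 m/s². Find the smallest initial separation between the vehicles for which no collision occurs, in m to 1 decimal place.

Minimum gap ≈ 22.2 m

Leader travels v²/(2a_L) = 146.410 / 18.800 = 7.788 m before stopping.
Follower covers v·t_r = 12.1000 × 1.6 = 19.360 m while reacting, then v²/(2a_F) = 146.410 / 13.800 = 10.609 m while braking, for a total of 19.360 + 10.609 = 29.969 m.
Since a_F ≤ a_L and the follower starts braking later, the follower is never slower than the leader, so the closest approach is when both have stopped.
Minimum gap = 29.969 − 7.788 = 22.181 m.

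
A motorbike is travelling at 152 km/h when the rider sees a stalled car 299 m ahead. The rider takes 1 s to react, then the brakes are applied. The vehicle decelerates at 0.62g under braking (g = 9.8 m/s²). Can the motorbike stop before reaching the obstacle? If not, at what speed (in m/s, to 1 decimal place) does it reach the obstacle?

Yes — it stops about 110.1 m short of the obstacle, so it never reaches it

152 km/h ÷ 3.6 = 42.2222 m/s.
a = 0.62 × 9.8 = 6.076 m/s².
Reaction distance = 42.2222 × 1 = 42.222 m.
Braking distance = v²/(2a) = 1782.714 / 12.152 = 146.701 m.
Total stopping distance = 42.222 + 146.701 = 188.923 m, vs 299 m available — it stops with 299 − 188.923 = 110.077 m to spare.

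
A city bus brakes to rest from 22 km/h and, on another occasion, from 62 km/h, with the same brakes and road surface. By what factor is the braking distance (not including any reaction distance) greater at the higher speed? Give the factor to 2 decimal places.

Factor ≈ 7.94

Braking distance d = v²/(2a), so with a fixed, d ∝ v².
Factor = (62/22)² = 2.8182² = 7.9423.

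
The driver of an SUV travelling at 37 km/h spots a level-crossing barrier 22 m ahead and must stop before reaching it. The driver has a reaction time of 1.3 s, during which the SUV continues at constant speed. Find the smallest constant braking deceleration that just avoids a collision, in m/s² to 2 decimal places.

Required deceleration ≈ 6.11 m/s²

37 km/h ÷ 3.6 = 10.2778 m/s.
Distance covered during reaction = 10.2778 × 1.3 = 13.361 m.
Distance available for braking: 22 − 13.361 = 8.639 m.
v² = 2a·d ⇒ a = v²/(2d) = 10.2778² / (2 × 8.639) = 105.633 / 17.278 = 6.1137 m/s².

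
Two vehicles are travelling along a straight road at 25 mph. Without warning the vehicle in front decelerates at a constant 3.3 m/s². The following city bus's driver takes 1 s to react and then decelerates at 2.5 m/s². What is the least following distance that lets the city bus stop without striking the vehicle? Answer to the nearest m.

Minimum gap ≈ 17 m

25 mph × 0.44704 = 11.1760 m/s.
Leader travels v²/(2a_L) = 124.903 / 6.600 = 18.925 m before stopping.
Follower covers v·t_r = 11.1760 × 1 = 11.176 m while reacting, then v²/(2a_F) = 124.903 / 5.000 = 24.981 m while braking, for a total of 11.176 + 24.981 = 36.157 m.
Since a_F ≤ a_L and the follower starts braking later, the follower is never slower than the leader, so the closest approach is when both have stopped.
Minimum gap = 36.157 − 18.925 = 17.232 m.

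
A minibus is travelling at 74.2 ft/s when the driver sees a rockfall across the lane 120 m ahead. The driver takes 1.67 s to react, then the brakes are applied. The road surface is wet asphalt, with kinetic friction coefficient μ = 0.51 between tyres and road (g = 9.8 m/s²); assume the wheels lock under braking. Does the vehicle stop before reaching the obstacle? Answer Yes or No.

Yes

74.2 ft/s × 0.3048 = 22.6162 m/s.
a = μg = 0.51 × 9.8 = 4.998 m/s².
Reaction distance = 22.6162 × 1.67 = 37.769 m.
Braking distance = v²/(2a) = 511.493 / 9.996 = 51.170 m.
Total stopping distance = 37.769 + 51.170 = 88.939 m, vs 120 m available — it stops with 120 − 88.939 = 31.061 m to spare.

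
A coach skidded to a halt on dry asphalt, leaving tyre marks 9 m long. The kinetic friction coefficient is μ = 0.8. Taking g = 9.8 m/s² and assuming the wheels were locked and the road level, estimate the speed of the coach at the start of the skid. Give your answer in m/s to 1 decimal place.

Initial speed ≈ 11.9 m/s

Deceleration a = μg = 0.8 × 9.8 = 7.840 m/s².
v = √(2a·d) = √(2 × 7.840 × 9) = √141.120 = 11.8794 m/s.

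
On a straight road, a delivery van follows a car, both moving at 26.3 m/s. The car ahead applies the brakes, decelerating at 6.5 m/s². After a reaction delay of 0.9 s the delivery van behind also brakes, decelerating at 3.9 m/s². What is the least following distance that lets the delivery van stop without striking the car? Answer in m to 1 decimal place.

Minimum gap ≈ 59.1 m

Leader travels v²/(2a_L) = 691.690 / 13.000 = 53.207 m before stopping.
Follower covers v·t_r = 26.3000 × 0.9 = 23.670 m while reacting, then v²/(2a_F) = 691.690 / 7.800 = 88.678 m while braking, for a total of 23.670 + 88.678 = 112.348 m.
Since a_F ≤ a_L and the follower starts braking later, the follower is never slower than the leader, so the closest approach is when both have stopped.
Minimum gap = 112.348 − 53.207 = 59.141 m.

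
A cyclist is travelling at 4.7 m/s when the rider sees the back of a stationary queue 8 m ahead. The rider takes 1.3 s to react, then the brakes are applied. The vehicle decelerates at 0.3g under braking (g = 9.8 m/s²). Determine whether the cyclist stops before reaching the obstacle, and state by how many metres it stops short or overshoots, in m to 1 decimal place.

No — it overshoots by 1.9 m

a = 0.3 × 9.8 = 2.940 m/s².
Reaction distance = 4.7000 × 1.3 = 6.110 m.
Braking distance = v²/(2a) = 22.090 / 5.880 = 3.757 m.
Total stopping distance = 6.110 + 3.757 = 9.867 m, vs 8 m available — it cannot stop in time and overshoots by 9.867 − 8 = 1.867 m.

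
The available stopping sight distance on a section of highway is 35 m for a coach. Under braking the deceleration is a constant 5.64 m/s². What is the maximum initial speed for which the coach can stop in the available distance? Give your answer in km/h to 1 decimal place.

Maximum speed ≈ 71.5 km/h

v²/(2a) = d ⇒ v = √(2 × 5.640 × 35) = √394.80 = 19.8696 m/s.
19.8696 m/s × 3.6 = 71.531 km/h.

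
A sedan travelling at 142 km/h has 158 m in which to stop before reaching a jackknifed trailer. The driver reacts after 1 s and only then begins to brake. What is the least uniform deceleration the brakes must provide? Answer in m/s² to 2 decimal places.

Required deceleration ≈ 6.56 m/s²

142 km/h ÷ 3.6 = 39.4444 m/s.
Distance covered during reaction = 39.4444 × 1 = 39.444 m.
Distance available for braking: 158 − 39.444 = 118.556 m.
v² = 2a·d ⇒ a = v²/(2d) = 39.4444² / (2 × 118.556) = 1555.861 / 237.112 = 6.5617 m/s².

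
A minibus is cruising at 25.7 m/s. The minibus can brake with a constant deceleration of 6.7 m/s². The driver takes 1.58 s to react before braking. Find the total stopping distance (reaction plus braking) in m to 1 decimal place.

Total stopping distance ≈ 89.9 m

Reaction distance = v·t_r = 25.7000 × 1.58 = 40.606 m.
Braking distance = v²/(2a) = 25.7000² / (2 × 6.700) = 660.490 / 13.400 = 49.290 m.
Total = 40.606 + 49.290 = 89.896 m.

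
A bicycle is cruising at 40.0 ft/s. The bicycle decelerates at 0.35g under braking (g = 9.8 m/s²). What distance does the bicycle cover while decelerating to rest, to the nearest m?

Braking distance ≈ 22 m

40 ft/s × 0.3048 = 12.1920 m/s.
a = 0.35 × 9.8 = 3.430 m/s².
Braking distance = v²/(2a) = 12.1920² / (2 × 3.430) = 148.645 / 6.860 = 21.668 m.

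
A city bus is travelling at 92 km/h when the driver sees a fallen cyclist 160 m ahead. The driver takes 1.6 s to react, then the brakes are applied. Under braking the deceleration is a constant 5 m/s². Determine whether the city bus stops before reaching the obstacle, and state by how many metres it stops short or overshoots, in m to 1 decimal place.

Yes — it stops 53.8 m short of the obstacle

92 km/h ÷ 3.6 = 25.5556 m/s.
Reaction distance = 25.5556 × 1.6 = 40.889 m.
Braking distance = v²/(2a) = 653.089 / 10.000 = 65.309 m.
Total stopping distance = 40.889 + 65.309 = 106.198 m, vs 160 m available — it stops with 160 − 106.198 = 53.802 m to spare.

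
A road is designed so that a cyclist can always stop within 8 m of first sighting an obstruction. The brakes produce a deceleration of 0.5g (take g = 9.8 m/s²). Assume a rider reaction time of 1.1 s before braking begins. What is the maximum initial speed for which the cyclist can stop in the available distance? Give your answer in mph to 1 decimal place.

a = 0.5 × 9.8 = 4.900 m/s².
Stopping distance: v·t_r + v²/(2a) = 8 with t_r = 1.1 s and a = 4.900 m/s².
So v² + 10.780 v − 78.40 = 0.
Positive root: v = −a·t_r + √((a·t_r)² + 2a·d) = −5.390 + √(29.052 + 78.40) = 4.9759 m/s.
4.9759 m/s ÷ 0.44704 = 11.131 mph.

Maximum speed ≈ 11.1 mph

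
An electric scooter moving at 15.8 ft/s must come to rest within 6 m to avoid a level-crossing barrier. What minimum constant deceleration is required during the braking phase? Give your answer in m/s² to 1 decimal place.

Required deceleration ≈ 1.9 m/s²

15.8 ft/s × 0.3048 = 4.8158 m/s.
v² = 2a·d ⇒ a = v²/(2d) = 4.8158² / (2 × 6.000) = 23.192 / 12.000 = 1.9327 m/s².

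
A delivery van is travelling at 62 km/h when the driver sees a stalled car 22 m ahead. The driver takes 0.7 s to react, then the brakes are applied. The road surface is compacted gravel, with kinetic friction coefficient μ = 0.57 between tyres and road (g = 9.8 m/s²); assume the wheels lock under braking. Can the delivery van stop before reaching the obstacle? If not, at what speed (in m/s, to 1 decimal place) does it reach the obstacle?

62 km/h ÷ 3.6 = 17.2222 m/s.
a = μg = 0.57 × 9.8 = 5.586 m/s².
Reaction distance = 17.2222 × 0.7 = 12.056 m.
Braking distance needed to stop: v²/(2a) = 296.604 / 11.172 = 26.549 m, so total needed = 12.056 + 26.549 = 38.605 m > 22 m — it cannot stop.
Distance remaining when braking begins: 22 − 12.056 = 9.944 m.
v² = v₀² − 2a·d = 296.604 − 2 × 5.586 × 9.944 = 185.510 m²/s².
v = √185.510 = 13.620 m/s.

No — it strikes the obstacle at 13.6 m/s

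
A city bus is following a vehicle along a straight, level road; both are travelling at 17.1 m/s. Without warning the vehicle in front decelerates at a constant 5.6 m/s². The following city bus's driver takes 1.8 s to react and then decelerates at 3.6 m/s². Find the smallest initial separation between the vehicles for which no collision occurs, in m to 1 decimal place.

Leader travels v²/(2a_L) = 292.410 / 11.200 = 26.108 m before stopping.
Follower covers v·t_r = 17.1000 × 1.8 = 30.780 m while reacting, then v²/(2a_F) = 292.410 / 7.200 = 40.613 m while braking, for a total of 30.780 + 40.613 = 71.393 m.
Since a_F ≤ a_L and the follower starts braking later, the follower is never slower than the leader, so the closest approach is when both have stopped.
Minimum gap = 71.393 − 26.108 = 45.285 m.

Minimum gap ≈ 45.3 m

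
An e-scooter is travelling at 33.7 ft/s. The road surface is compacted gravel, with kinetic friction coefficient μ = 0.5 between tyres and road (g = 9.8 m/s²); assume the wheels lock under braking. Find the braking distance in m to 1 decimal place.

33.7 ft/s × 0.3048 = 10.2718 m/s.
a = μg = 0.5 × 9.8 = 4.900 m/s².
Braking distance = v²/(2a) = 10.2718² / (2 × 4.900) = 105.510 / 9.800 = 10.766 m.

Braking distance ≈ 10.8 m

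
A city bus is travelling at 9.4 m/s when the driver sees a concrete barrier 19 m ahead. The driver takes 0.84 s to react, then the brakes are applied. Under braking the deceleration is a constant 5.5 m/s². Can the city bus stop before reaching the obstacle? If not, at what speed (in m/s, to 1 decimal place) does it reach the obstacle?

Yes — it stops about 3.1 m short of the obstacle, so it never reaches it

Reaction distance = 9.4000 × 0.84 = 7.896 m.
Braking distance = v²/(2a) = 88.360 / 11.000 = 8.033 m.
Total stopping distance = 7.896 + 8.033 = 15.929 m, vs 19 m available — it stops with 19 − 15.929 = 3.071 m to spare.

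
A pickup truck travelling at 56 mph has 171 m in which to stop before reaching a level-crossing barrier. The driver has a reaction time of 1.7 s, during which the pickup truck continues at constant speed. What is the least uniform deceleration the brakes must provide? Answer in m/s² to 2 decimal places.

Required deceleration ≈ 2.44 m/s²

56 mph × 0.44704 = 25.0342 m/s.
Distance covered during reaction = 25.0342 × 1.7 = 42.558 m.
Distance available for braking: 171 − 42.558 = 128.442 m.
v² = 2a·d ⇒ a = v²/(2d) = 25.0342² / (2 × 128.442) = 626.711 / 256.884 = 2.4397 m/s².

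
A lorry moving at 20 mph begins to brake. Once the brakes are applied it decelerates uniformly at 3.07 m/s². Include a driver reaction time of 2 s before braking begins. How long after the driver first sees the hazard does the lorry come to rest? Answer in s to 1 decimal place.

20 mph × 0.44704 = 8.9408 m/s.
Braking time = v/a = 8.9408 / 3.070 = 2.912 s.
Total = 2 + 2.912 = 4.912 s.

Total time ≈ 4.9 s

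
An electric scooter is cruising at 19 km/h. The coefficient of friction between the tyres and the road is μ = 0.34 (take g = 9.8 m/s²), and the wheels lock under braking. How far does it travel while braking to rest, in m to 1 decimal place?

19 km/h ÷ 3.6 = 5.2778 m/s.
a = μg = 0.34 × 9.8 = 3.332 m/s².
Braking distance = v²/(2a) = 5.2778² / (2 × 3.332) = 27.855 / 6.664 = 4.180 m.

Braking distance ≈ 4.2 m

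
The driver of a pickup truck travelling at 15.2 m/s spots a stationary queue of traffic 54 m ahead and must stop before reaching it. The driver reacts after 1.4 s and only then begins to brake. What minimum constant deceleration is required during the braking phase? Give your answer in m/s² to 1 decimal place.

Distance covered during reaction = 15.2000 × 1.4 = 21.280 m.
Distance available for braking: 54 − 21.280 = 32.720 m.
v² = 2a·d ⇒ a = v²/(2d) = 15.2000² / (2 × 32.720) = 231.040 / 65.440 = 3.5306 m/s².

Required deceleration ≈ 3.5 m/s²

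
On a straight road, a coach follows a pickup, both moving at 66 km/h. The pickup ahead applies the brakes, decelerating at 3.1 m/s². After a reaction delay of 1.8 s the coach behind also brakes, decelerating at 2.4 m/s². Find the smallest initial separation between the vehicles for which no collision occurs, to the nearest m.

66 km/h ÷ 3.6 = 18.3333 m/s.
Leader travels v²/(2a_L) = 336.110 / 6.200 = 54.211 m before stopping.
Follower covers v·t_r = 18.3333 × 1.8 = 33.000 m while reacting, then v²/(2a_F) = 336.110 / 4.800 = 70.023 m while braking, for a total of 33.000 + 70.023 = 103.023 m.
Since a_F ≤ a_L and the follower starts braking later, the follower is never slower than the leader, so the closest approach is when both have stopped.
Minimum gap = 103.023 − 54.211 = 48.812 m.

Minimum gap ≈ 49 m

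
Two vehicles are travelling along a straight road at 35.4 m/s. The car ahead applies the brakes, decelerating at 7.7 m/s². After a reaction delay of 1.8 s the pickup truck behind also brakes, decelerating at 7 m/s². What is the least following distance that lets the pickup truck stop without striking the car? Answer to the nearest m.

Minimum gap ≈ 72 m

Leader travels v²/(2a_L) = 1253.160 / 15.400 = 81.374 m before stopping.
Follower covers v·t_r = 35.4000 × 1.8 = 63.720 m while reacting, then v²/(2a_F) = 1253.160 / 14.000 = 89.511 m while braking, for a total of 63.720 + 89.511 = 153.231 m.
Since a_F ≤ a_L and the follower starts braking later, the follower is never slower than the leader, so the closest approach is when both have stopped.
Minimum gap = 153.231 − 81.374 = 71.857 m.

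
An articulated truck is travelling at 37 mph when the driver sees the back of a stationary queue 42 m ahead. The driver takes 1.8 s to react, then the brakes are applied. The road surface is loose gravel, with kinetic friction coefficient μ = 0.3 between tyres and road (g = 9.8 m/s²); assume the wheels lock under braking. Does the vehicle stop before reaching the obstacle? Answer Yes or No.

No

37 mph × 0.44704 = 16.5405 m/s.
a = μg = 0.3 × 9.8 = 2.940 m/s².
Reaction distance = 16.5405 × 1.8 = 29.773 m.
Braking distance = v²/(2a) = 273.588 / 5.880 = 46.529 m.
Total stopping distance = 29.773 + 46.529 = 76.302 m, vs 42 m available — it cannot stop in time and overshoots by 76.302 − 42 = 34.302 m.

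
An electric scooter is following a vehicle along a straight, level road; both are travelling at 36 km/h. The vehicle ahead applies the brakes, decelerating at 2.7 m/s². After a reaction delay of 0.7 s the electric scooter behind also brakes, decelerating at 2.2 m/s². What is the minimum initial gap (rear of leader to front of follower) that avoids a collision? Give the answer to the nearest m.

Minimum gap ≈ 11 m

36 km/h ÷ 3.6 = 10.0000 m/s.
Leader travels v²/(2a_L) = 100.000 / 5.400 = 18.519 m before stopping.
Follower covers v·t_r = 10.0000 × 0.7 = 7.000 m while reacting, then v²/(2a_F) = 100.000 / 4.400 = 22.727 m while braking, for a total of 7.000 + 22.727 = 29.727 m.
Since a_F ≤ a_L and the follower starts braking later, the follower is never slower than the leader, so the closest approach is when both have stopped.
Minimum gap = 29.727 − 18.519 = 11.208 m.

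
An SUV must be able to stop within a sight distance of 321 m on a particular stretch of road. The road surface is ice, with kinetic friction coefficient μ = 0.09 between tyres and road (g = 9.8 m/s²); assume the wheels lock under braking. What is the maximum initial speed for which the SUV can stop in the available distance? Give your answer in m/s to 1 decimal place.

a = μg = 0.09 × 9.8 = 0.882 m/s².
v²/(2a) = d ⇒ v = √(2 × 0.882 × 321) = √566.24 = 23.7958 m/s.

Maximum speed ≈ 23.8 m/s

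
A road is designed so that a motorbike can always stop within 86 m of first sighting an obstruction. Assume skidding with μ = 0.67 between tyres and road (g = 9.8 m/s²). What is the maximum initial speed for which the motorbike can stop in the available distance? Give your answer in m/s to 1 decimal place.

Maximum speed ≈ 33.6 m/s

a = μg = 0.67 × 9.8 = 6.566 m/s².
v²/(2a) = d ⇒ v = √(2 × 6.566 × 86) = √1129.35 = 33.6058 m/s.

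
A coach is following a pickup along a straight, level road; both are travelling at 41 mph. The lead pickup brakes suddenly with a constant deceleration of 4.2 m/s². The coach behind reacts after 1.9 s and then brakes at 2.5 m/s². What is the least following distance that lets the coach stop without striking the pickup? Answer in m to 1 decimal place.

41 mph × 0.44704 = 18.3286 m/s.
Leader travels v²/(2a_L) = 335.938 / 8.400 = 39.993 m before stopping.
Follower covers v·t_r = 18.3286 × 1.9 = 34.824 m while reacting, then v²/(2a_F) = 335.938 / 5.000 = 67.188 m while braking, for a total of 34.824 + 67.188 = 102.012 m.
Since a_F ≤ a_L and the follower starts braking later, the follower is never slower than the leader, so the closest approach is when both have stopped.
Minimum gap = 102.012 − 39.993 = 62.019 m.

Minimum gap ≈ 62.0 m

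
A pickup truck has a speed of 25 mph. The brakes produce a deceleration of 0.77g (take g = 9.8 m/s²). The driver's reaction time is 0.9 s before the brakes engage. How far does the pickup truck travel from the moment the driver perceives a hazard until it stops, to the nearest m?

Total stopping distance ≈ 18 m

25 mph × 0.44704 = 11.1760 m/s.
a = 0.77 × 9.8 = 7.546 m/s².
Reaction distance = v·t_r = 11.1760 × 0.9 = 10.058 m.
Braking distance = v²/(2a) = 11.1760² / (2 × 7.546) = 124.903 / 15.092 = 8.276 m.
Total = 10.058 + 8.276 = 18.334 m.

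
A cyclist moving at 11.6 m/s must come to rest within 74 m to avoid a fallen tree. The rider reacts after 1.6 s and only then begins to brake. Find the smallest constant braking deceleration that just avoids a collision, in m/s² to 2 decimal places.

Required deceleration ≈ 1.21 m/s²

Distance covered during reaction = 11.6000 × 1.6 = 18.560 m.
Distance available for braking: 74 − 18.560 = 55.440 m.
v² = 2a·d ⇒ a = v²/(2d) = 11.6000² / (2 × 55.440) = 134.560 / 110.880 = 1.2136 m/s².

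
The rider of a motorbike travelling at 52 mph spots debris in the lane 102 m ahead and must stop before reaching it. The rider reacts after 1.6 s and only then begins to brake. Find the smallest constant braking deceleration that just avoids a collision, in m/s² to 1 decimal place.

Required deceleration ≈ 4.2 m/s²

52 mph × 0.44704 = 23.2461 m/s.
Distance covered during reaction = 23.2461 × 1.6 = 37.194 m.
Distance available for braking: 102 − 37.194 = 64.806 m.
v² = 2a·d ⇒ a = v²/(2d) = 23.2461² / (2 × 64.806) = 540.381 / 129.612 = 4.1692 m/s².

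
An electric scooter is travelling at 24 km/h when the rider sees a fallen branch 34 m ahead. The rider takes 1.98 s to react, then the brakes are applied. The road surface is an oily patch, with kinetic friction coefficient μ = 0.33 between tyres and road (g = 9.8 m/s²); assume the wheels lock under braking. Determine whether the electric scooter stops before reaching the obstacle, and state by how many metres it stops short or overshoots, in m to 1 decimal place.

Yes — it stops 13.9 m short of the obstacle

24 km/h ÷ 3.6 = 6.6667 m/s.
a = μg = 0.33 × 9.8 = 3.234 m/s².
Reaction distance = 6.6667 × 1.98 = 13.200 m.
Braking distance = v²/(2a) = 44.445 / 6.468 = 6.872 m.
Total stopping distance = 13.200 + 6.872 = 20.072 m, vs 34 m available — it stops with 34 − 20.072 = 13.928 m to spare.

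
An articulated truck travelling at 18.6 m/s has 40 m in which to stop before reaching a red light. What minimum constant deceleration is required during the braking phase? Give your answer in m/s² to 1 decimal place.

Required deceleration ≈ 4.3 m/s²

v² = 2a·d ⇒ a = v²/(2d) = 18.6000² / (2 × 40.000) = 345.960 / 80.000 = 4.3245 m/s².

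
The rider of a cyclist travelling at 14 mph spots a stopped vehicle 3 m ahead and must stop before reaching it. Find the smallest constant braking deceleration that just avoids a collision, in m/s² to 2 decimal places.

14 mph × 0.44704 = 6.2586 m/s.
v² = 2a·d ⇒ a = v²/(2d) = 6.2586² / (2 × 3.000) = 39.170 / 6.000 = 6.5283 m/s².

Required deceleration ≈ 6.53 m/s²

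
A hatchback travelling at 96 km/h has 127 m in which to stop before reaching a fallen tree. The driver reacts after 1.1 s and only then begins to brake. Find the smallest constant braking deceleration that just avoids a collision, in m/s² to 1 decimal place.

Required deceleration ≈ 3.6 m/s²

96 km/h ÷ 3.6 = 26.6667 m/s.
Distance covered during reaction = 26.6667 × 1.1 = 29.333 m.
Distance available for braking: 127 − 29.333 = 97.667 m.
v² = 2a·d ⇒ a = v²/(2d) = 26.6667² / (2 × 97.667) = 711.113 / 195.334 = 3.6405 m/s².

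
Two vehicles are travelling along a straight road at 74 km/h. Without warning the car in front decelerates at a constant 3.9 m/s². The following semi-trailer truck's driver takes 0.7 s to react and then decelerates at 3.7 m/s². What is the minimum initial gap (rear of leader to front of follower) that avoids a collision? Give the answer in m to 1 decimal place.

74 km/h ÷ 3.6 = 20.5556 m/s.
Leader travels v²/(2a_L) = 422.533 / 7.800 = 54.171 m before stopping.
Follower covers v·t_r = 20.5556 × 0.7 = 14.389 m while reacting, then v²/(2a_F) = 422.533 / 7.400 = 57.099 m while braking, for a total of 14.389 + 57.099 = 71.488 m.
Since a_F ≤ a_L and the follower starts braking later, the follower is never slower than the leader, so the closest approach is when both have stopped.
Minimum gap = 71.488 − 54.171 = 17.317 m.

Minimum gap ≈ 17.3 m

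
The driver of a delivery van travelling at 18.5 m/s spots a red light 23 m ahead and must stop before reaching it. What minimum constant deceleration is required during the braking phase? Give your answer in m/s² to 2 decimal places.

v² = 2a·d ⇒ a = v²/(2d) = 18.5000² / (2 × 23.000) = 342.250 / 46.000 = 7.4402 m/s².

Required deceleration ≈ 7.44 m/s²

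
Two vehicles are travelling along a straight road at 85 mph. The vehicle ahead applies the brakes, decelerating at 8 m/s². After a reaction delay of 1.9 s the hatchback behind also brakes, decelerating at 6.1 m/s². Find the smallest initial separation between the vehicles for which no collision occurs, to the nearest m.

85 mph × 0.44704 = 37.9984 m/s.
Leader travels v²/(2a_L) = 1443.878 / 16.000 = 90.242 m before stopping.
Follower covers v·t_r = 37.9984 × 1.9 = 72.197 m while reacting, then v²/(2a_F) = 1443.878 / 12.200 = 118.351 m while braking, for a total of 72.197 + 118.351 = 190.548 m.
Since a_F ≤ a_L and the follower starts braking later, the follower is never slower than the leader, so the closest approach is when both have stopped.
Minimum gap = 190.548 − 90.242 = 100.306 m.

Minimum gap ≈ 100 m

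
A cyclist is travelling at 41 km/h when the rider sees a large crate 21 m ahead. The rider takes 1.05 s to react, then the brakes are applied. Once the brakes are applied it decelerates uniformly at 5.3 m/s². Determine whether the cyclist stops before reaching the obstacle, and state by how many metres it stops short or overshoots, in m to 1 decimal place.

41 km/h ÷ 3.6 = 11.3889 m/s.
Reaction distance = 11.3889 × 1.05 = 11.958 m.
Braking distance = v²/(2a) = 129.707 / 10.600 = 12.237 m.
Total stopping distance = 11.958 + 12.237 = 24.195 m, vs 21 m available — it cannot stop in time and overshoots by 24.195 − 21 = 3.195 m.

No — it overshoots by 3.2 m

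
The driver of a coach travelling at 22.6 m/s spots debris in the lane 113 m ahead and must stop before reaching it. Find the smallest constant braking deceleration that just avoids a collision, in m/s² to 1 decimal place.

Required deceleration ≈ 2.3 m/s²

v² = 2a·d ⇒ a = v²/(2d) = 22.6000² / (2 × 113.000) = 510.760 / 226.000 = 2.2600 m/s².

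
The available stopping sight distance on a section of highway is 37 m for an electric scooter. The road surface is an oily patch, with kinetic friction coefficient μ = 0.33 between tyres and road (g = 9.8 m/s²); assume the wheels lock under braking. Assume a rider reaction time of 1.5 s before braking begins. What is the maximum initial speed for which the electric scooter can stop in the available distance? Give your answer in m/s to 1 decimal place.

a = μg = 0.33 × 9.8 = 3.234 m/s².
Stopping distance: v·t_r + v²/(2a) = 37 with t_r = 1.5 s and a = 3.234 m/s².
So v² + 9.702 v − 239.32 = 0.
Positive root: v = −a·t_r + √((a·t_r)² + 2a·d) = −4.851 + √(23.532 + 239.32) = 11.3617 m/s.

Maximum speed ≈ 11.4 m/s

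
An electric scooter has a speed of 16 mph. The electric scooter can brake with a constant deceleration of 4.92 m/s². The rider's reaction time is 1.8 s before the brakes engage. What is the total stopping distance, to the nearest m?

16 mph × 0.44704 = 7.1526 m/s.
Reaction distance = v·t_r = 7.1526 × 1.8 = 12.875 m.
Braking distance = v²/(2a) = 7.1526² / (2 × 4.920) = 51.160 / 9.840 = 5.199 m.
Total = 12.875 + 5.199 = 18.074 m.

Total stopping distance ≈ 18 m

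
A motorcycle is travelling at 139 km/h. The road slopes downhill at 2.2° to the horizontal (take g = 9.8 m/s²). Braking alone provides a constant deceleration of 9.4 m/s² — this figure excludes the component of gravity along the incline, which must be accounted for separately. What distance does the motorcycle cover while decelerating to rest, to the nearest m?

Braking distance ≈ 83 m

139 km/h ÷ 3.6 = 38.6111 m/s.
Gravity along the downhill slope reduces the braking deceleration: a_eff = 9.400 − 9.8·sin 2.2° = 9.400 − 0.376 = 9.024 m/s².
Braking distance = v²/(2a) = 38.6111² / (2 × 9.024) = 1490.817 / 18.048 = 82.603 m.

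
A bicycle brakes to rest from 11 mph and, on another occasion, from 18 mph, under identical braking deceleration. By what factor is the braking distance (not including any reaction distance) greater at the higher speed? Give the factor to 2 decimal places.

Factor ≈ 2.68

Braking distance d = v²/(2a), so with a fixed, d ∝ v².
Factor = (18/11)² = 1.6364² = 2.6778.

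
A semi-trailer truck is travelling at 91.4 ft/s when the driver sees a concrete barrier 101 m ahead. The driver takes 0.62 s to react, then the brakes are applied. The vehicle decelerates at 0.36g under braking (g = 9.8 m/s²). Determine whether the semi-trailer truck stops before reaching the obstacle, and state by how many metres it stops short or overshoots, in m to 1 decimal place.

No — it overshoots by 26.3 m

91.4 ft/s × 0.3048 = 27.8587 m/s.
a = 0.36 × 9.8 = 3.528 m/s².
Reaction distance = 27.8587 × 0.62 = 17.272 m.
Braking distance = v²/(2a) = 776.107 / 7.056 = 109.992 m.
Total stopping distance = 17.272 + 109.992 = 127.264 m, vs 101 m available — it cannot stop in time and overshoots by 127.264 − 101 = 26.264 m.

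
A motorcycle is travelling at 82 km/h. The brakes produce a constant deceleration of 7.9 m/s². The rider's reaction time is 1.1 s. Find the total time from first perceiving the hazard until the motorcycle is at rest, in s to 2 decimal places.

Total time ≈ 3.98 s

82 km/h ÷ 3.6 = 22.7778 m/s.
Braking time = v/a = 22.7778 / 7.900 = 2.883 s.
Total = 1.1 + 2.883 = 3.983 s.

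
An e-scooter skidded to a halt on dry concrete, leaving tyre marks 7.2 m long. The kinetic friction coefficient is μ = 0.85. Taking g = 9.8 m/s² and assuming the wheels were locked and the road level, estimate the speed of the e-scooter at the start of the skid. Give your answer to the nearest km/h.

Initial speed ≈ 39 km/h

Deceleration a = μg = 0.85 × 9.8 = 8.330 m/s².
v = √(2a·d) = √(2 × 8.330 × 7.2) = √119.952 = 10.9523 m/s.
= 10.9523 × 3.6 = 39.428 km/h.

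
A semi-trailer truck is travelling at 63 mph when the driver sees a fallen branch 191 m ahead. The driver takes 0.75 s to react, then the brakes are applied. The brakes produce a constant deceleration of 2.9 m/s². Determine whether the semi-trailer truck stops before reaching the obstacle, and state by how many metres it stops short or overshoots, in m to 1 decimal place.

Yes — it stops 33.1 m short of the obstacle

63 mph × 0.44704 = 28.1635 m/s.
Reaction distance = 28.1635 × 0.75 = 21.123 m.
Braking distance = v²/(2a) = 793.183 / 5.800 = 136.756 m.
Total stopping distance = 21.123 + 136.756 = 157.879 m, vs 191 m available — it stops with 191 − 157.879 = 33.121 m to spare.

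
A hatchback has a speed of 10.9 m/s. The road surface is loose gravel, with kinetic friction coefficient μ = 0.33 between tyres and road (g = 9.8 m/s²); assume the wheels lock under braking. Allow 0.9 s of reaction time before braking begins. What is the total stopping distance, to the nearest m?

Total stopping distance ≈ 28 m

a = μg = 0.33 × 9.8 = 3.234 m/s².
Reaction distance = v·t_r = 10.9000 × 0.9 = 9.810 m.
Braking distance = v²/(2a) = 10.9000² / (2 × 3.234) = 118.810 / 6.468 = 18.369 m.
Total = 9.810 + 18.369 = 28.179 m.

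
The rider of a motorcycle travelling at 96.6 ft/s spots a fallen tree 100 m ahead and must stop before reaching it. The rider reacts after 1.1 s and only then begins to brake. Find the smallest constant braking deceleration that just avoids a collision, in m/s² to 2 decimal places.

Required deceleration ≈ 6.41 m/s²

96.6 ft/s × 0.3048 = 29.4437 m/s.
Distance covered during reaction = 29.4437 × 1.1 = 32.388 m.
Distance available for braking: 100 − 32.388 = 67.612 m.
v² = 2a·d ⇒ a = v²/(2d) = 29.4437² / (2 × 67.612) = 866.931 / 135.224 = 6.4111 m/s².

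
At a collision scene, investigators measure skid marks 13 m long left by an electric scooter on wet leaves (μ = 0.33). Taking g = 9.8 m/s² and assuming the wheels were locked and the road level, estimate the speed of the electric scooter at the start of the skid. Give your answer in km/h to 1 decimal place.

Deceleration a = μg = 0.33 × 9.8 = 3.234 m/s².
v = √(2a·d) = √(2 × 3.234 × 13) = √84.084 = 9.1697 m/s.
= 9.1697 × 3.6 = 33.011 km/h.

Initial speed ≈ 33.0 km/h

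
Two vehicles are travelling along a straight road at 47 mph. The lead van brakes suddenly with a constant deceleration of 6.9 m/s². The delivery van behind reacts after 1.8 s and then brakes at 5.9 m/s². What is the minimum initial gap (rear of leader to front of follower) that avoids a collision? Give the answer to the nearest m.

47 mph × 0.44704 = 21.0109 m/s.
Leader travels v²/(2a_L) = 441.458 / 13.800 = 31.990 m before stopping.
Follower covers v·t_r = 21.0109 × 1.8 = 37.820 m while reacting, then v²/(2a_F) = 441.458 / 11.800 = 37.412 m while braking, for a total of 37.820 + 37.412 = 75.232 m.
Since a_F ≤ a_L and the follower starts braking later, the follower is never slower than the leader, so the closest approach is when both have stopped.
Minimum gap = 75.232 − 31.990 = 43.242 m.

Minimum gap ≈ 43 m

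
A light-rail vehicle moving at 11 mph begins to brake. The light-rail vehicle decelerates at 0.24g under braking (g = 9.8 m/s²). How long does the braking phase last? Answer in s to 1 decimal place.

11 mph × 0.44704 = 4.9174 m/s.
a = 0.24 × 9.8 = 2.352 m/s².
Braking time = v/a = 4.9174 / 2.352 = 2.091 s.

Braking time ≈ 2.1 s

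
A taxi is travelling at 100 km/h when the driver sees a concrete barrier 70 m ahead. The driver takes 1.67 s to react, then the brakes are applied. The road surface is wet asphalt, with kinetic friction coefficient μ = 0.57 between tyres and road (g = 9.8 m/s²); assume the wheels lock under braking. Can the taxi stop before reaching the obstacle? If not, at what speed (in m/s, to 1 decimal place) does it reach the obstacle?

No — it strikes the obstacle at 22.5 m/s

100 km/h ÷ 3.6 = 27.7778 m/s.
a = μg = 0.57 × 9.8 = 5.586 m/s².
Reaction distance = 27.7778 × 1.67 = 46.389 m.
Braking distance needed to stop: v²/(2a) = 771.606 / 11.172 = 69.066 m, so total needed = 46.389 + 69.066 = 115.455 m > 70 m — it cannot stop.
Distance remaining when braking begins: 70 − 46.389 = 23.611 m.
v² = v₀² − 2a·d = 771.606 − 2 × 5.586 × 23.611 = 507.824 m²/s².
v = √507.824 = 22.535 m/s.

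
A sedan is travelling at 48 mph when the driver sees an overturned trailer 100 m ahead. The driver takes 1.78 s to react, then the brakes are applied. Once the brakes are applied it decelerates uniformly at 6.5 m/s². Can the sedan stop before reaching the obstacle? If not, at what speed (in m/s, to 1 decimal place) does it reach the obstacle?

48 mph × 0.44704 = 21.4579 m/s.
Reaction distance = 21.4579 × 1.78 = 38.195 m.
Braking distance = v²/(2a) = 460.441 / 13.000 = 35.419 m.
Total stopping distance = 38.195 + 35.419 = 73.614 m, vs 100 m available — it stops with 100 − 73.614 = 26.386 m to spare.

Yes — it stops about 26.4 m short of the obstacle, so it never reaches it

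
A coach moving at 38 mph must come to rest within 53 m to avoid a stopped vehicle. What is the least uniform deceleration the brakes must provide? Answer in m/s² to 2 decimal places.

Required deceleration ≈ 2.72 m/s²

38 mph × 0.44704 = 16.9875 m/s.
v² = 2a·d ⇒ a = v²/(2d) = 16.9875² / (2 × 53.000) = 288.575 / 106.000 = 2.7224 m/s².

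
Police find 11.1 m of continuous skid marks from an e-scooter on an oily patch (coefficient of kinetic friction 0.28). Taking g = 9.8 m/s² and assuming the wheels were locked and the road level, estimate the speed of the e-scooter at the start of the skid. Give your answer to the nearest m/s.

Initial speed ≈ 8 m/s

Deceleration a = μg = 0.28 × 9.8 = 2.744 m/s².
v = √(2a·d) = √(2 × 2.744 × 11.1) = √60.917 = 7.8049 m/s.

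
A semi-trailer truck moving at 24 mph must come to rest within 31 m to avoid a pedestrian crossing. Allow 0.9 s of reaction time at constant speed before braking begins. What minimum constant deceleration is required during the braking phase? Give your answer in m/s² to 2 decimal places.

Required deceleration ≈ 2.70 m/s²

24 mph × 0.44704 = 10.7290 m/s.
Distance covered during reaction = 10.7290 × 0.9 = 9.656 m.
Distance available for braking: 31 − 9.656 = 21.344 m.
v² = 2a·d ⇒ a = v²/(2d) = 10.7290² / (2 × 21.344) = 115.111 / 42.688 = 2.6966 m/s².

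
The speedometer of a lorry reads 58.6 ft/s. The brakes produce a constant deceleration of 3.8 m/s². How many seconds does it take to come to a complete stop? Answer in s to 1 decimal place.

58.6 ft/s × 0.3048 = 17.8613 m/s.
Braking time = v/a = 17.8613 / 3.800 = 4.700 s.

Braking time ≈ 4.7 s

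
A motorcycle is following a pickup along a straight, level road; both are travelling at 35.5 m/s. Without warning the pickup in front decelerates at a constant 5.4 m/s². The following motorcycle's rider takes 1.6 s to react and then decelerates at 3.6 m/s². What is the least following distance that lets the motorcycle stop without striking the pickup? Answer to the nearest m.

Minimum gap ≈ 115 m

Leader travels v²/(2a_L) = 1260.250 / 10.800 = 116.690 m before stopping.
Follower covers v·t_r = 35.5000 × 1.6 = 56.800 m while reacting, then v²/(2a_F) = 1260.250 / 7.200 = 175.035 m while braking, for a total of 56.800 + 175.035 = 231.835 m.
Since a_F ≤ a_L and the follower starts braking later, the follower is never slower than the leader, so the closest approach is when both have stopped.
Minimum gap = 231.835 − 116.690 = 115.145 m.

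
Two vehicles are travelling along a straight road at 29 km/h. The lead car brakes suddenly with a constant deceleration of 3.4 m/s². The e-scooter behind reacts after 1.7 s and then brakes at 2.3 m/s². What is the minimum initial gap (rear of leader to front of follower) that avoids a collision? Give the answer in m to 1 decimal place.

29 km/h ÷ 3.6 = 8.0556 m/s.
Leader travels v²/(2a_L) = 64.893 / 6.800 = 9.543 m before stopping.
Follower covers v·t_r = 8.0556 × 1.7 = 13.695 m while reacting, then v²/(2a_F) = 64.893 / 4.600 = 14.107 m while braking, for a total of 13.695 + 14.107 = 27.802 m.
Since a_F ≤ a_L and the follower starts braking later, the follower is never slower than the leader, so the closest approach is when both have stopped.
Minimum gap = 27.802 − 9.543 = 18.259 m.

Minimum gap ≈ 18.3 m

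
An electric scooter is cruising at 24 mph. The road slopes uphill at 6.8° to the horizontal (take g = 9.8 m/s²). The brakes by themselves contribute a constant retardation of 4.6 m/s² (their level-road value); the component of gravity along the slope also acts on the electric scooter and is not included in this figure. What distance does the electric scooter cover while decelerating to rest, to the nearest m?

24 mph × 0.44704 = 10.7290 m/s.
Gravity along the uphill slope adds to the braking deceleration: a_eff = 4.600 + 9.8·sin 6.8° = 4.600 + 1.160 = 5.760 m/s².
Braking distance = v²/(2a) = 10.7290² / (2 × 5.760) = 115.111 / 11.520 = 9.992 m.

Braking distance ≈ 10 m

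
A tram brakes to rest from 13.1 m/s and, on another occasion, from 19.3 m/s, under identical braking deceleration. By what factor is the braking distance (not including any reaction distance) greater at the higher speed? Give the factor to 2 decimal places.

Braking distance d = v²/(2a), so with a fixed, d ∝ v².
Factor = (19.3/13.1)² = 1.4733² = 2.1706.

Factor ≈ 2.17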